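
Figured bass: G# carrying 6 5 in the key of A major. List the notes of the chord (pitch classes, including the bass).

G#, B, D, E

The written figures 6 5 are shorthand for 6/5/3: the 3 is implied.
A third above G# in this key is B.
A fifth above G# in this key is D.
A sixth above G# in this key is E.
Together with the bass G#, this spells E dominant seventh in first inversion.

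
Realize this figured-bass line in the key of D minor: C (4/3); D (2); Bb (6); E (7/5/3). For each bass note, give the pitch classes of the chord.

C (6/4/3): C, E, F, A.
D (6/4/2): D, E, G, Bb.
Bb (6/3): Bb, D, G.
E (7/5/3): E, G, Bb, D.

C, E, F, A | D, E, G, Bb | Bb, D, G | E, G, Bb, D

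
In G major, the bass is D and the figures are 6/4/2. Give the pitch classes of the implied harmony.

D, E, G, B

A second above D in this key is E.
A fourth above D in this key is G.
A sixth above D in this key is B.
Together with the bass D, this spells E minor seventh in third inversion.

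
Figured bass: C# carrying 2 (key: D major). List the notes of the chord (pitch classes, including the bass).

The written figures 2 are shorthand for 6/4/2: the 6/4 are implied.
A second above C# in this key is D.
A fourth above C# in this key is F#.
A sixth above C# in this key is A.
Together with the bass C#, this spells D major seventh in third inversion.

C#, D, F#, A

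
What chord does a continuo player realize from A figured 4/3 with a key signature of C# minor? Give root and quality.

D# half-diminished seventh

The figures 4/3 indicate a seventh chord in second inversion.
In second inversion the root lies a fourth above the bass: a fourth above A in C# minor is D#.
The chord tones are A, C#, D#, F#, giving D# half-diminished seventh.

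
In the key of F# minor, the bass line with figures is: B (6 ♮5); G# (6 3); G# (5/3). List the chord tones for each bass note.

B, D, F, G# | G#, B, E | G#, B, D

B (6/♮5/3): B, D, F, G#.
G# (6/3): G#, B, E.
G# (5/3): G#, B, D.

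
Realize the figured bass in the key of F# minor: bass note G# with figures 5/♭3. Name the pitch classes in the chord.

G#, Bb, D

A third above G# in this key is B, lowered to Bb by the flat.
A fifth above G# in this key is D.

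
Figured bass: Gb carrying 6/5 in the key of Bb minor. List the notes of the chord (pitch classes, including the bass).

The written figures 6/5 are shorthand for 6/5/3: the 3 is implied.
A third above Gb in this key is Bb.
A fifth above Gb in this key is Db.
A sixth above Gb in this key is Eb.
Together with the bass Gb, this spells Eb minor seventh in first inversion.

Gb, Bb, Db, Eb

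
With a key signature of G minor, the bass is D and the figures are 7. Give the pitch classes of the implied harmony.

D, F, A, C

The written figures 7 are shorthand for 7/5/3: the 5/3 are implied.
A third above D in this key is F.
A fifth above D in this key is A.
A seventh above D in this key is C.
Together with the bass D, this spells D minor seventh in root position.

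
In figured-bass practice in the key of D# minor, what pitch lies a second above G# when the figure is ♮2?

A

Counting 1 letter step above G# lands on A; in D# minor, that letter is A#.
The ♮2 figure makes it natural, giving A.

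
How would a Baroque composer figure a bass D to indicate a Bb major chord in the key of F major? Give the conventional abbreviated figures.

D is the third of Bb major, so the chord is in first inversion.
A triad in first inversion is figured 6/3, conventionally abbreviated 6.

6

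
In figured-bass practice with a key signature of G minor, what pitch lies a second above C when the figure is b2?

Db

Counting 1 letter step above C lands on D; in G minor, that letter is D.
The b2 figure lowers it a semitone, giving Db.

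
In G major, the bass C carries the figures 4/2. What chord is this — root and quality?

The figures 4/2 indicate a seventh chord in third inversion.
In third inversion the root lies a second above the bass: a second above C in G major is D.
The chord tones are C, D, F#, A, giving D dominant seventh.

D dominant seventh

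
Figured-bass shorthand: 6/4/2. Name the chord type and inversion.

Intervals of 6/4/2 above the bass form a seventh chord; the bass is the seventh, so this is third inversion.

seventh chord, third inversion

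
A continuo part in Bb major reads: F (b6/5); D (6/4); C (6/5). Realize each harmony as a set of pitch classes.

F (b6/5/3): F, A, C, Db.
D (6/4): D, G, Bb.
C (6/5/3): C, Eb, G, A.

F, A, C, Db | D, G, Bb | C, Eb, G, A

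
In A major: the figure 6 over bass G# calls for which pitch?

E

Counting 5 letter steps above G# lands on E; in A major, that letter is E.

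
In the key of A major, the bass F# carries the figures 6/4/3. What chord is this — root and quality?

The figures 6/4/3 indicate a seventh chord in second inversion.
In second inversion the root lies a fourth above the bass: a fourth above F# in A major is B.
The chord tones are F#, A, B, D, giving B minor seventh.

B minor seventh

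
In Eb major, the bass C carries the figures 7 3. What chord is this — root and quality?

C minor seventh

The figures 7 3 indicate a seventh chord in root position.
In root position the bass is the root, so the root is C.
The chord tones are C, Eb, G, Bb, giving C minor seventh.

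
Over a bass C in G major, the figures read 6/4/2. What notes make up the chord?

C, D, F#, A

A second above C in this key is D.
A fourth above C in this key is F#.
A sixth above C in this key is A.
Together with the bass C, this spells D dominant seventh in third inversion.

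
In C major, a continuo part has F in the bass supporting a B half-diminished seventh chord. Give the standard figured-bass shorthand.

F is the fifth of B half-diminished seventh, so the chord is in second inversion.
A seventh chord in second inversion is figured 6/4/3, conventionally abbreviated 4/3.

4/3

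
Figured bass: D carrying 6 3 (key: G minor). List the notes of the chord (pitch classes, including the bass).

D, F, Bb

A third above D in this key is F.
A sixth above D in this key is Bb.
Together with the bass D, this spells Bb major in first inversion.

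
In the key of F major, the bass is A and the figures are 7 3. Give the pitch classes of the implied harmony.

A, C, E, G

The written figures 7 3 are shorthand for 7/5/3: the 5 is implied.
A third above A in this key is C.
A fifth above A in this key is E.
A seventh above A in this key is G.
Together with the bass A, this spells A minor seventh in root position.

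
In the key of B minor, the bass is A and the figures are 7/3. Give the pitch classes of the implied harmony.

A, C#, E, G

The written figures 7/3 are shorthand for 7/5/3: the 5 is implied.
A third above A in this key is C#.
A fifth above A in this key is E.
A seventh above A in this key is G.
Together with the bass A, this spells A dominant seventh in root position.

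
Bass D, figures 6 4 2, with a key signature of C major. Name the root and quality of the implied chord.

The figures 6 4 2 indicate a seventh chord in third inversion.
In third inversion the root lies a second above the bass: a second above D in C major is E.
The chord tones are D, E, G, B, giving E minor seventh.

E minor seventh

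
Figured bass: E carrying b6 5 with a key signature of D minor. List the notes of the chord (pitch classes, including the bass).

E, G, Bb, Cb

The written figures b6 5 are shorthand for 6/5/3: the 3 is implied.
A third above E in this key is G.
A fifth above E in this key is Bb.
A sixth above E in this key is C, lowered to Cb by the flat.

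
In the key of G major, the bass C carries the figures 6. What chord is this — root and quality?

The figures 6 indicate a triad in first inversion.
In first inversion the root lies a sixth above the bass: a sixth above C in G major is A.
The chord tones are C, E, A, giving A minor.

A minor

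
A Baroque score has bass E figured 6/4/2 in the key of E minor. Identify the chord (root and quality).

F# half-diminished seventh

The figures 6/4/2 indicate a seventh chord in third inversion.
In third inversion the root lies a second above the bass: a second above E in E minor is F#.
The chord tones are E, F#, A, C, giving F# half-diminished seventh.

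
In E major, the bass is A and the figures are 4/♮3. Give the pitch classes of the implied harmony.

The written figures 4/♮3 are shorthand for 6/4/3: the 6 is implied.
A third above A in this key is C#, made natural (C) by the ♮ figure.
A fourth above A in this key is D#.
A sixth above A in this key is F#.
Together with the bass A, this spells D# diminished seventh in second inversion.

A, C, D#, F#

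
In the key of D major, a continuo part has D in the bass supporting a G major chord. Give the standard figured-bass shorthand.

6/4

D is the fifth of G major, so the chord is in second inversion.
A triad in second inversion is figured 6/4, conventionally abbreviated 6/4.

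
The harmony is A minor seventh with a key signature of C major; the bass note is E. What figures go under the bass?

4/3

E is the fifth of A minor seventh, so the chord is in second inversion.
A seventh chord in second inversion is figured 6/4/3, conventionally abbreviated 4/3.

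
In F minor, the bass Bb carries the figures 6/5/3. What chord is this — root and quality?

The figures 6/5/3 indicate a seventh chord in first inversion.
In first inversion the root lies a sixth above the bass: a sixth above Bb in F minor is G.
The chord tones are Bb, Db, F, G, giving G half-diminished seventh.

G half-diminished seventh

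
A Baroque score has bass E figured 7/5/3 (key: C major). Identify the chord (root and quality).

E minor seventh

The figures 7/5/3 indicate a seventh chord in root position.
In root position the bass is the root, so the root is E.
The chord tones are E, G, B, D, giving E minor seventh.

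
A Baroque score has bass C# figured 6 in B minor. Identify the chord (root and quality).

A major

The figures 6 indicate a triad in first inversion.
In first inversion the root lies a sixth above the bass: a sixth above C# in B minor is A.
The chord tones are C#, E, A, giving A major.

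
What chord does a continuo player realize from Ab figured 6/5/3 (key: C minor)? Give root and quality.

F minor seventh

The figures 6/5/3 indicate a seventh chord in first inversion.
In first inversion the root lies a sixth above the bass: a sixth above Ab in C minor is F.
The chord tones are Ab, C, Eb, F, giving F minor seventh.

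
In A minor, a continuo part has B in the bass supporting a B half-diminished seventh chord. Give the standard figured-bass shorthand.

B is the root of B half-diminished seventh, so the chord is in root position.
A seventh chord in root position is figured 7/5/3, conventionally abbreviated 7.

7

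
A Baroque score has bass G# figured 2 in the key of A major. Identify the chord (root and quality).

The figures 2 indicate a seventh chord in third inversion.
In third inversion the root lies a second above the bass: a second above G# in A major is A.
The chord tones are G#, A, C#, E, giving A major seventh.

A major seventh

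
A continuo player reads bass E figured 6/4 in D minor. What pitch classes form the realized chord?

A fourth above E in this key is A.
A sixth above E in this key is C.
Together with the bass E, this spells A minor in second inversion.

E, A, C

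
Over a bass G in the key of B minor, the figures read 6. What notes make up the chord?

The written figures 6 are shorthand for 6/3: the 3 is implied.
A third above G in this key is B.
A sixth above G in this key is E.
Together with the bass G, this spells E minor in first inversion.

G, B, E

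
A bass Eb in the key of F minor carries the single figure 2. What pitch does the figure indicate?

Counting 1 letter step above Eb lands on F; in F minor, that letter is F.

F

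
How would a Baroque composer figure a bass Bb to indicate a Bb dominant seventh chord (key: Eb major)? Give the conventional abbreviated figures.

7

Bb is the root of Bb dominant seventh, so the chord is in root position.
A seventh chord in root position is figured 7/5/3, conventionally abbreviated 7.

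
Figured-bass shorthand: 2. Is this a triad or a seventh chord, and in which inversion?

seventh chord, third inversion

2 is shorthand for 6/4/2.
Intervals of 6/4/2 above the bass form a seventh chord; the bass is the seventh, so this is third inversion.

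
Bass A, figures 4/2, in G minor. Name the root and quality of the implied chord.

Bb major seventh

The figures 4/2 indicate a seventh chord in third inversion.
In third inversion the root lies a second above the bass: a second above A in G minor is Bb.
The chord tones are A, Bb, D, F, giving Bb major seventh.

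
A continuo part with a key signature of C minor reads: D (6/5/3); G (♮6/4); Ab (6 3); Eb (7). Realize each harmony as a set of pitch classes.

D (6/5/3): D, F, Ab, Bb.
G (♮6/4): G, C, E.
Ab (6/3): Ab, C, F.
Eb (7/5/3): Eb, G, Bb, D.

D, F, Ab, Bb | G, C, E | Ab, C, F | Eb, G, Bb, D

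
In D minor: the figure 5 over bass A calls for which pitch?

E

Counting 4 letter steps above A lands on E; in D minor, that letter is E.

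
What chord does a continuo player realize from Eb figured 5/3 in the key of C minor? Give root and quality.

Eb major

The figures 5/3 indicate a triad in root position.
In root position the bass is the root, so the root is Eb.
The chord tones are Eb, G, Bb, giving Eb major.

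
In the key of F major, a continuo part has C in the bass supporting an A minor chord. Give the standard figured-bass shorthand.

6

C is the third of A minor, so the chord is in first inversion.
A triad in first inversion is figured 6/3, conventionally abbreviated 6.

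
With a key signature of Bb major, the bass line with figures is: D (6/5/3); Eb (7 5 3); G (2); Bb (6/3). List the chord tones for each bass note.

D (6/5/3): D, F, A, Bb.
Eb (7/5/3): Eb, G, Bb, D.
G (6/4/2): G, A, C, Eb.
Bb (6/3): Bb, D, G.

D, F, A, Bb | Eb, G, Bb, D | G, A, C, Eb | Bb, D, G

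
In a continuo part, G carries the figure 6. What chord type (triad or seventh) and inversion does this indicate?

triad, first inversion

6 is shorthand for 6/3.
Intervals of 6/3 above the bass form a triad; the bass is the third, so this is first inversion.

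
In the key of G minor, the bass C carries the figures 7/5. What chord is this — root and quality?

C minor seventh

The figures 7/5 indicate a seventh chord in root position.
In root position the bass is the root, so the root is C.
The chord tones are C, Eb, G, Bb, giving C minor seventh.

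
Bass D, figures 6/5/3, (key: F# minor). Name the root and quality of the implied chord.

B minor seventh

The figures 6/5/3 indicate a seventh chord in first inversion.
In first inversion the root lies a sixth above the bass: a sixth above D in F# minor is B.
The chord tones are D, F#, A, B, giving B minor seventh.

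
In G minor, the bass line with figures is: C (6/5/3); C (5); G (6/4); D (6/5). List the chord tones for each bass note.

C (6/5/3): C, Eb, G, A.
C (5/3): C, Eb, G.
G (6/4): G, C, Eb.
D (6/5/3): D, F, A, Bb.

C, Eb, G, A | C, Eb, G | G, C, Eb | D, F, A, Bb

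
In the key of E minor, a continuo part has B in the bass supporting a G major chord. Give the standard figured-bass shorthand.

6

B is the third of G major, so the chord is in first inversion.
A triad in first inversion is figured 6/3, conventionally abbreviated 6.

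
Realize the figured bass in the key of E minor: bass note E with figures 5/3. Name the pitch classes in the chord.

E, G, B

A third above E in this key is G.
A fifth above E in this key is B.
Together with the bass E, this spells E minor in root position.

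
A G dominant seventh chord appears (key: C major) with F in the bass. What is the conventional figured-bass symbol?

4/2

F is the seventh of G dominant seventh, so the chord is in third inversion.
A seventh chord in third inversion is figured 6/4/2, conventionally abbreviated 4/2.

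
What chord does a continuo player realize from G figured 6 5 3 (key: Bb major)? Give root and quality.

Eb major seventh

The figures 6 5 3 indicate a seventh chord in first inversion.
In first inversion the root lies a sixth above the bass: a sixth above G in Bb major is Eb.
The chord tones are G, Bb, D, Eb, giving Eb major seventh.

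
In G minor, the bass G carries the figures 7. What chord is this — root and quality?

The figures 7 indicate a seventh chord in root position.
In root position the bass is the root, so the root is G.
The chord tones are G, Bb, D, F, giving G minor seventh.

G minor seventh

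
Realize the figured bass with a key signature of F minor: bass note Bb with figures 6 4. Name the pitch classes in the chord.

A fourth above Bb in this key is Eb.
A sixth above Bb in this key is G.
Together with the bass Bb, this spells Eb major in second inversion.

Bb, Eb, G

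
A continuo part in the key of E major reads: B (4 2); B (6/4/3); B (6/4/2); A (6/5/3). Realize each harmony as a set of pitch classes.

B (6/4/2): B, C#, E, G#.
B (6/4/3): B, D#, E, G#.
B (6/4/2): B, C#, E, G#.
A (6/5/3): A, C#, E, F#.

B, C#, E, G# | B, D#, E, G# | B, C#, E, G# | A, C#, E, F#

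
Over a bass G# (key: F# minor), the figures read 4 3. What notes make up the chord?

The written figures 4 3 are shorthand for 6/4/3: the 6 is implied.
A third above G# in this key is B.
A fourth above G# in this key is C#.
A sixth above G# in this key is E.
Together with the bass G#, this spells C# minor seventh in second inversion.

G#, B, C#, E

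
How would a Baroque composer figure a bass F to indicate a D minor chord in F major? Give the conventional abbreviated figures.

6

F is the third of D minor, so the chord is in first inversion.
A triad in first inversion is figured 6/3, conventionally abbreviated 6.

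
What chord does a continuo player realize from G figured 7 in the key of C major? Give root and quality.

G dominant seventh

The figures 7 indicate a seventh chord in root position.
In root position the bass is the root, so the root is G.
The chord tones are G, B, D, F, giving G dominant seventh.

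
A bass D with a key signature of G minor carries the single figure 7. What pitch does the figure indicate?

Counting 6 letter steps above D lands on C; in G minor, that letter is C.

C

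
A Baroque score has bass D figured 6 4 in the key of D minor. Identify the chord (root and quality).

The figures 6 4 indicate a triad in second inversion.
In second inversion the root lies a fourth above the bass: a fourth above D in D minor is G.
The chord tones are D, G, Bb, giving G minor.

G minor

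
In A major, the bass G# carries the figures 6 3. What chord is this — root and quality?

E major

The figures 6 3 indicate a triad in first inversion.
In first inversion the root lies a sixth above the bass: a sixth above G# in A major is E.
The chord tones are G#, B, E, giving E major.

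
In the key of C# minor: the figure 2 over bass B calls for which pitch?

C#

Counting 1 letter step above B lands on C; in C# minor, that letter is C#.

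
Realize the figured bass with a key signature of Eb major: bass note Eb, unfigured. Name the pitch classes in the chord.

An unfigured bass implies 5/3.
A third above Eb in this key is G.
A fifth above Eb in this key is Bb.
Together with the bass Eb, this spells Eb major in root position.

Eb, G, Bb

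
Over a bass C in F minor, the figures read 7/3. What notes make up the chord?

C, Eb, G, Bb

The written figures 7/3 are shorthand for 7/5/3: the 5 is implied.
A third above C in this key is Eb.
A fifth above C in this key is G.
A seventh above C in this key is Bb.
Together with the bass C, this spells C minor seventh in root position.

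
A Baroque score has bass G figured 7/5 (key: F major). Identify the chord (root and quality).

The figures 7/5 indicate a seventh chord in root position.
In root position the bass is the root, so the root is G.
The chord tones are G, Bb, D, F, giving G minor seventh.

G minor seventh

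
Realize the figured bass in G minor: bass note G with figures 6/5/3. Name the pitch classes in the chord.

A third above G in this key is Bb.
A fifth above G in this key is D.
A sixth above G in this key is Eb.
Together with the bass G, this spells Eb major seventh in first inversion.

G, Bb, D, Eb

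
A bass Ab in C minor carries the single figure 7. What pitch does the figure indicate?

Counting 6 letter steps above Ab lands on G; in C minor, that letter is G.

G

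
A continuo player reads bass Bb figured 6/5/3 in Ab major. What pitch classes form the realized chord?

Bb, Db, F, G

A third above Bb in this key is Db.
A fifth above Bb in this key is F.
A sixth above Bb in this key is G.
Together with the bass Bb, this spells G half-diminished seventh in first inversion.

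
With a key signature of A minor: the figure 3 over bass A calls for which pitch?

Counting 2 letter steps above A lands on C; in A minor, that letter is C.

C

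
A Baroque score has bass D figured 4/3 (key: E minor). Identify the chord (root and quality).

G major seventh

The figures 4/3 indicate a seventh chord in second inversion.
In second inversion the root lies a fourth above the bass: a fourth above D in E minor is G.
The chord tones are D, F#, G, B, giving G major seventh.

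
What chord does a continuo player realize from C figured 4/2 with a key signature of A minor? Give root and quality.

D minor seventh

The figures 4/2 indicate a seventh chord in third inversion.
In third inversion the root lies a second above the bass: a second above C in A minor is D.
The chord tones are C, D, F, A, giving D minor seventh.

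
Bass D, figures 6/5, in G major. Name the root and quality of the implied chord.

The figures 6/5 indicate a seventh chord in first inversion.
In first inversion the root lies a sixth above the bass: a sixth above D in G major is B.
The chord tones are D, F#, A, B, giving B minor seventh.

B minor seventh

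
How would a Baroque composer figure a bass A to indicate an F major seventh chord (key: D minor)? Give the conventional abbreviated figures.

6/5

A is the third of F major seventh, so the chord is in first inversion.
A seventh chord in first inversion is figured 6/5/3, conventionally abbreviated 6/5.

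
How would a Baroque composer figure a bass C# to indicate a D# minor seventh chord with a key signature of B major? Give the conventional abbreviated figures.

4/2

C# is the seventh of D# minor seventh, so the chord is in third inversion.
A seventh chord in third inversion is figured 6/4/2, conventionally abbreviated 4/2.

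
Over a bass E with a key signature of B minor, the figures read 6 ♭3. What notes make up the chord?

A third above E in this key is G, lowered to Gb by the flat.
A sixth above E in this key is C#.

E, Gb, C#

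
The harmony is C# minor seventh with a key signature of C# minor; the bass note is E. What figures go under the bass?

6/5

E is the third of C# minor seventh, so the chord is in first inversion.
A seventh chord in first inversion is figured 6/5/3, conventionally abbreviated 6/5.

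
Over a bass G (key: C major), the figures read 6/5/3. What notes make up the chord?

A third above G in this key is B.
A fifth above G in this key is D.
A sixth above G in this key is E.
Together with the bass G, this spells E minor seventh in first inversion.

G, B, D, E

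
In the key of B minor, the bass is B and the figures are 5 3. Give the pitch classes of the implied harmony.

B, D, F#

A third above B in this key is D.
A fifth above B in this key is F#.
Together with the bass B, this spells B minor in root position.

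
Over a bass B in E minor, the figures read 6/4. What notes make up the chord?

B, E, G

A fourth above B in this key is E.
A sixth above B in this key is G.
Together with the bass B, this spells E minor in second inversion.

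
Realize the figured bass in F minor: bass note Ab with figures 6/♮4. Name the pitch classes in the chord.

Ab, D, F

A fourth above Ab in this key is Db, made natural (D) by the ♮ figure.
A sixth above Ab in this key is F.
Together with the bass Ab, this spells D diminished in second inversion.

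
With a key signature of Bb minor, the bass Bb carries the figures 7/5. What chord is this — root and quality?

Bb minor seventh

The figures 7/5 indicate a seventh chord in root position.
In root position the bass is the root, so the root is Bb.
The chord tones are Bb, Db, F, Ab, giving Bb minor seventh.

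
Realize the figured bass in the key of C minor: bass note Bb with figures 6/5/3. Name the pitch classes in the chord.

Bb, D, F, G

A third above Bb in this key is D.
A fifth above Bb in this key is F.
A sixth above Bb in this key is G.
Together with the bass Bb, this spells G minor seventh in first inversion.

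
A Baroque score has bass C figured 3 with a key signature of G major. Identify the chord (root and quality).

The figures 3 indicate a triad in root position.
In root position the bass is the root, so the root is C.
The chord tones are C, E, G, giving C major.

C major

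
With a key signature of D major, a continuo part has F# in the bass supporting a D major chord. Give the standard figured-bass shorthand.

F# is the third of D major, so the chord is in first inversion.
A triad in first inversion is figured 6/3, conventionally abbreviated 6.

6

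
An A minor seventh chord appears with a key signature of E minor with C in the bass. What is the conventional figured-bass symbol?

C is the third of A minor seventh, so the chord is in first inversion.
A seventh chord in first inversion is figured 6/5/3, conventionally abbreviated 6/5.

6/5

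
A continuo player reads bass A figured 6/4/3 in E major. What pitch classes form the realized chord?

A, C#, D#, F#

A third above A in this key is C#.
A fourth above A in this key is D#.
A sixth above A in this key is F#.
Together with the bass A, this spells D# half-diminished seventh in second inversion.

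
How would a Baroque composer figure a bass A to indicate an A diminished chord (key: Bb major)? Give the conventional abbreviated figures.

no figures

A is the root of A diminished, so the chord is in root position.
A triad in root position is figured 5/3, conventionally abbreviated (no figures — root-position triad).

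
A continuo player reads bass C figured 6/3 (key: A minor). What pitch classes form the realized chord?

A third above C in this key is E.
A sixth above C in this key is A.
Together with the bass C, this spells A minor in first inversion.

C, E, A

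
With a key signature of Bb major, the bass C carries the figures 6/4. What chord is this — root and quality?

F major

The figures 6/4 indicate a triad in second inversion.
In second inversion the root lies a fourth above the bass: a fourth above C in Bb major is F.
The chord tones are C, F, A, giving F major.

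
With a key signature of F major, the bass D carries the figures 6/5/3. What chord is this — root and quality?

The figures 6/5/3 indicate a seventh chord in first inversion.
In first inversion the root lies a sixth above the bass: a sixth above D in F major is Bb.
The chord tones are D, F, A, Bb, giving Bb major seventh.

Bb major seventh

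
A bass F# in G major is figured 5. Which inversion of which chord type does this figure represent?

triad, root position

5 is shorthand for 5/3.
Intervals of 5/3 above the bass form a triad; the bass is the root, so this is root position.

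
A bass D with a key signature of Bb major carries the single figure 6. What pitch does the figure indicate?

Bb

Counting 5 letter steps above D lands on B; in Bb major, that letter is Bb.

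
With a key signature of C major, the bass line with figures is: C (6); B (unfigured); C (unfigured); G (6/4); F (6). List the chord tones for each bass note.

C, E, A | B, D, F | C, E, G | G, C, E | F, A, D

C (6/3): C, E, A.
B (5/3): B, D, F.
C (5/3): C, E, G.
G (6/4): G, C, E.
F (6/3): F, A, D.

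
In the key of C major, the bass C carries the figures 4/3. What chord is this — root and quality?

The figures 4/3 indicate a seventh chord in second inversion.
In second inversion the root lies a fourth above the bass: a fourth above C in C major is F.
The chord tones are C, E, F, A, giving F major seventh.

F major seventh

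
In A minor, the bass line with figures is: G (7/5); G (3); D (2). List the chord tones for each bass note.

G, B, D, F | G, B, D | D, E, G, B

G (7/5/3): G, B, D, F.
G (5/3): G, B, D.
D (6/4/2): D, E, G, B.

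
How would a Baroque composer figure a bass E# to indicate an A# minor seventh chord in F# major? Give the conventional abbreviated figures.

4/3

E# is the fifth of A# minor seventh, so the chord is in second inversion.
A seventh chord in second inversion is figured 6/4/3, conventionally abbreviated 4/3.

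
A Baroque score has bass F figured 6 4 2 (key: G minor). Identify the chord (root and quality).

The figures 6 4 2 indicate a seventh chord in third inversion.
In third inversion the root lies a second above the bass: a second above F in G minor is G.
The chord tones are F, G, Bb, D, giving G minor seventh.

G minor seventh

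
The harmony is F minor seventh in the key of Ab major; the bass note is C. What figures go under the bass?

C is the fifth of F minor seventh, so the chord is in second inversion.
A seventh chord in second inversion is figured 6/4/3, conventionally abbreviated 4/3.

4/3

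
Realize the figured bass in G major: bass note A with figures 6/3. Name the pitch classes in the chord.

A third above A in this key is C.
A sixth above A in this key is F#.
Together with the bass A, this spells F# diminished in first inversion.

A, C, F#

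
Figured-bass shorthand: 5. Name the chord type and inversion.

5 is shorthand for 5/3.
Intervals of 5/3 above the bass form a triad; the bass is the root, so this is root position.

triad, root position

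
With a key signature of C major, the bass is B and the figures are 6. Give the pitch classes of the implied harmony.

The written figures 6 are shorthand for 6/3: the 3 is implied.
A third above B in this key is D.
A sixth above B in this key is G.
Together with the bass B, this spells G major in first inversion.

B, D, G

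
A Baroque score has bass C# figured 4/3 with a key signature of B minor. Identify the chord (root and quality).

F# minor seventh

The figures 4/3 indicate a seventh chord in second inversion.
In second inversion the root lies a fourth above the bass: a fourth above C# in B minor is F#.
The chord tones are C#, E, F#, A, giving F# minor seventh.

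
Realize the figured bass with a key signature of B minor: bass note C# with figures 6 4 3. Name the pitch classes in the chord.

C#, E, F#, A

A third above C# in this key is E.
A fourth above C# in this key is F#.
A sixth above C# in this key is A.
Together with the bass C#, this spells F# minor seventh in second inversion.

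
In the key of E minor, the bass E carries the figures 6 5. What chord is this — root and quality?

The figures 6 5 indicate a seventh chord in first inversion.
In first inversion the root lies a sixth above the bass: a sixth above E in E minor is C.
The chord tones are E, G, B, C, giving C major seventh.

C major seventh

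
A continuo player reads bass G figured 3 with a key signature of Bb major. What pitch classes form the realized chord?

The written figures 3 are shorthand for 5/3: the 5 is implied.
A third above G in this key is Bb.
A fifth above G in this key is D.
Together with the bass G, this spells G minor in root position.

G, Bb, D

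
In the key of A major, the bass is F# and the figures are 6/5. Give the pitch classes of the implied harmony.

The written figures 6/5 are shorthand for 6/5/3: the 3 is implied.
A third above F# in this key is A.
A fifth above F# in this key is C#.
A sixth above F# in this key is D.
Together with the bass F#, this spells D major seventh in first inversion.

F#, A, C#, D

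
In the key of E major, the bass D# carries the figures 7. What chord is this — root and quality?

D# half-diminished seventh

The figures 7 indicate a seventh chord in root position.
In root position the bass is the root, so the root is D#.
The chord tones are D#, F#, A, C#, giving D# half-diminished seventh.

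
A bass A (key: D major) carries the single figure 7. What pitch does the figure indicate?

G

Counting 6 letter steps above A lands on G; in D major, that letter is G.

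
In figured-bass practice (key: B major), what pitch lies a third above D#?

F#

Counting 2 letter steps above D# lands on F; in B major, that letter is F#.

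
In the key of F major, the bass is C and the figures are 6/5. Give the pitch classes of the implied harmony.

C, E, G, A

The written figures 6/5 are shorthand for 6/5/3: the 3 is implied.
A third above C in this key is E.
A fifth above C in this key is G.
A sixth above C in this key is A.
Together with the bass C, this spells A minor seventh in first inversion.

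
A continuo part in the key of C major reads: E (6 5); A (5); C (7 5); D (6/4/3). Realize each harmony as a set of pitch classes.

E (6/5/3): E, G, B, C.
A (5/3): A, C, E.
C (7/5/3): C, E, G, B.
D (6/4/3): D, F, G, B.

E, G, B, C | A, C, E | C, E, G, B | D, F, G, B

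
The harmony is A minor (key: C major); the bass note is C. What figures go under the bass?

C is the third of A minor, so the chord is in first inversion.
A triad in first inversion is figured 6/3, conventionally abbreviated 6.

6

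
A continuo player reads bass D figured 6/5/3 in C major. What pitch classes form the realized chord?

D, F, A, B

A third above D in this key is F.
A fifth above D in this key is A.
A sixth above D in this key is B.
Together with the bass D, this spells B half-diminished seventh in first inversion.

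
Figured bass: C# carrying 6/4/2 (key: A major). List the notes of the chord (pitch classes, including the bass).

A second above C# in this key is D.
A fourth above C# in this key is F#.
A sixth above C# in this key is A.
Together with the bass C#, this spells D major seventh in third inversion.

C#, D, F#, A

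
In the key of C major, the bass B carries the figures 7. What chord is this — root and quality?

B half-diminished seventh

The figures 7 indicate a seventh chord in root position.
In root position the bass is the root, so the root is B.
The chord tones are B, D, F, A, giving B half-diminished seventh.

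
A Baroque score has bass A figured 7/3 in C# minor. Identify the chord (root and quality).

The figures 7/3 indicate a seventh chord in root position.
In root position the bass is the root, so the root is A.
The chord tones are A, C#, E, G#, giving A major seventh.

A major seventh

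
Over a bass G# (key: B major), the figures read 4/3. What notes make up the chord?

G#, B, C#, E

The written figures 4/3 are shorthand for 6/4/3: the 6 is implied.
A third above G# in this key is B.
A fourth above G# in this key is C#.
A sixth above G# in this key is E.
Together with the bass G#, this spells C# minor seventh in second inversion.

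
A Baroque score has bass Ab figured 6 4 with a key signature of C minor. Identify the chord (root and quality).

D diminished

The figures 6 4 indicate a triad in second inversion.
In second inversion the root lies a fourth above the bass: a fourth above Ab in C minor is D.
The chord tones are Ab, D, F, giving D diminished.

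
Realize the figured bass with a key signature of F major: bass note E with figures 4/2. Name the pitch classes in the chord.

The written figures 4/2 are shorthand for 6/4/2: the 6 is implied.
A second above E in this key is F.
A fourth above E in this key is A.
A sixth above E in this key is C.
Together with the bass E, this spells F major seventh in third inversion.

E, F, A, C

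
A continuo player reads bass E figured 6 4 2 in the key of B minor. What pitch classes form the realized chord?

A second above E in this key is F#.
A fourth above E in this key is A.
A sixth above E in this key is C#.
Together with the bass E, this spells F# minor seventh in third inversion.

E, F#, A, C#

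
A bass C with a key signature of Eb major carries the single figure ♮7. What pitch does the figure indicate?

B

Counting 6 letter steps above C lands on B; in Eb major, that letter is Bb.
The ♮7 figure makes it natural, giving B.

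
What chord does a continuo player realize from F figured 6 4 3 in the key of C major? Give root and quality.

The figures 6 4 3 indicate a seventh chord in second inversion.
In second inversion the root lies a fourth above the bass: a fourth above F in C major is B.
The chord tones are F, A, B, D, giving B half-diminished seventh.

B half-diminished seventh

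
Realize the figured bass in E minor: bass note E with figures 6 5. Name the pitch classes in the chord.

E, G, B, C

The written figures 6 5 are shorthand for 6/5/3: the 3 is implied.
A third above E in this key is G.
A fifth above E in this key is B.
A sixth above E in this key is C.
Together with the bass E, this spells C major seventh in first inversion.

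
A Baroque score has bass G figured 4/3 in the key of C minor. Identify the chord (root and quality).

The figures 4/3 indicate a seventh chord in second inversion.
In second inversion the root lies a fourth above the bass: a fourth above G in C minor is C.
The chord tones are G, Bb, C, Eb, giving C minor seventh.

C minor seventh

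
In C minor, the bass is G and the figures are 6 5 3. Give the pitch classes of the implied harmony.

G, Bb, D, Eb

A third above G in this key is Bb.
A fifth above G in this key is D.
A sixth above G in this key is Eb.
Together with the bass G, this spells Eb major seventh in first inversion.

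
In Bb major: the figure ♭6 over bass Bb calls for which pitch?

Counting 5 letter steps above Bb lands on G; in Bb major, that letter is G.
The b6 figure lowers it a semitone, giving Gb.

Gb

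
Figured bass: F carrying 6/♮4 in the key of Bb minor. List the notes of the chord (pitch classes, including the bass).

A fourth above F in this key is Bb, made natural (B) by the ♮ figure.
A sixth above F in this key is Db.

F, B, Db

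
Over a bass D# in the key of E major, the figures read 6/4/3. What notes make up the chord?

D#, F#, G#, B

A third above D# in this key is F#.
A fourth above D# in this key is G#.
A sixth above D# in this key is B.
Together with the bass D#, this spells G# minor seventh in second inversion.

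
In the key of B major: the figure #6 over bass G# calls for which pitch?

E#

Counting 5 letter steps above G# lands on E; in B major, that letter is E.
The #6 figure raises it a semitone, giving E#.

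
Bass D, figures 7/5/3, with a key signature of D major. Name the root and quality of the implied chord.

D major seventh

The figures 7/5/3 indicate a seventh chord in root position.
In root position the bass is the root, so the root is D.
The chord tones are D, F#, A, C#, giving D major seventh.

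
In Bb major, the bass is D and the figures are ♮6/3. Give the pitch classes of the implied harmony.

A third above D in this key is F.
A sixth above D in this key is Bb, made natural (B) by the ♮ figure.
Together with the bass D, this spells B diminished in first inversion.

D, F, B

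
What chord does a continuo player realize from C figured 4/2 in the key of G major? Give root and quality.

The figures 4/2 indicate a seventh chord in third inversion.
In third inversion the root lies a second above the bass: a second above C in G major is D.
The chord tones are C, D, F#, A, giving D dominant seventh.

D dominant seventh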